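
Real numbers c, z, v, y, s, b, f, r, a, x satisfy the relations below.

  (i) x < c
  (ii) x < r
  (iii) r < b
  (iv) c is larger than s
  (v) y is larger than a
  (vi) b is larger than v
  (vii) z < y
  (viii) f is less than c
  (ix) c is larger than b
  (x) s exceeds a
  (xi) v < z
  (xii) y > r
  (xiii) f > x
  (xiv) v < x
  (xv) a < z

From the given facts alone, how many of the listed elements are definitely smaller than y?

5

The elements the relations force below y are v, x, r, a, z — no chain reaches any other.
That is 5.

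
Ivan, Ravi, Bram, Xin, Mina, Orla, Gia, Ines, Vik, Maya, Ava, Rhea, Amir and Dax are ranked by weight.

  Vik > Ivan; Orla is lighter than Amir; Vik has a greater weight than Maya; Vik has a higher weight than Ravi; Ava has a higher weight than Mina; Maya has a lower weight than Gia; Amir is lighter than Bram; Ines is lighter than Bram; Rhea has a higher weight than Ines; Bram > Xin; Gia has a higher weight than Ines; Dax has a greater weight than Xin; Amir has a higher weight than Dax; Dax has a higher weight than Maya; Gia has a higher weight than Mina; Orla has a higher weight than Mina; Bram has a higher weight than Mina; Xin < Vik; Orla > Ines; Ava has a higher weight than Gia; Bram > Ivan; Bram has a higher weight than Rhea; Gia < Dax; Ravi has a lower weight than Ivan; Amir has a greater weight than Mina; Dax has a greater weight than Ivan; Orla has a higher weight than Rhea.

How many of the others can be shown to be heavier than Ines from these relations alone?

From Ines the given relations immediately reach Gia, Rhea, Orla, Bram.
From those, Ava, Dax, Amir — 7 in total.
No other element is forced above Ines by the given relations, so the count is 7.

7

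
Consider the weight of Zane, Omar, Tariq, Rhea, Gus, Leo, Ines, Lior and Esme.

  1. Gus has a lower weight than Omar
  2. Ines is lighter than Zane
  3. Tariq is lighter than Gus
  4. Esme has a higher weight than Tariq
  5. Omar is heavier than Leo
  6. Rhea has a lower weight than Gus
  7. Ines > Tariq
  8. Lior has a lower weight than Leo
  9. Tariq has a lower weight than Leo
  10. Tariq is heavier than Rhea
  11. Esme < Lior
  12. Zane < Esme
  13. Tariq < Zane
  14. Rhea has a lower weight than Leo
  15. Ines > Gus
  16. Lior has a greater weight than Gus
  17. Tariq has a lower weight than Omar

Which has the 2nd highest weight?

Piecing the relations together gives one ordering: Rhea < Tariq < Gus < Ines < Zane < Esme < Lior < Leo < Omar.
Counting 2 from the largest end gives Leo.

Leo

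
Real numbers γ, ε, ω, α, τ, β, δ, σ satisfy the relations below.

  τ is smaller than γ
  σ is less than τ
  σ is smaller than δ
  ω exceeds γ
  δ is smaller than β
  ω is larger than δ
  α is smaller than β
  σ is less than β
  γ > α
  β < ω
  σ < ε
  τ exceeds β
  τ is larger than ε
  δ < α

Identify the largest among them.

ω

Chaining downward from ω: directly below it, δ, β, γ; then σ, α, τ; then ε.
That covers every other element, and nothing is given above ω, so ω is the largest.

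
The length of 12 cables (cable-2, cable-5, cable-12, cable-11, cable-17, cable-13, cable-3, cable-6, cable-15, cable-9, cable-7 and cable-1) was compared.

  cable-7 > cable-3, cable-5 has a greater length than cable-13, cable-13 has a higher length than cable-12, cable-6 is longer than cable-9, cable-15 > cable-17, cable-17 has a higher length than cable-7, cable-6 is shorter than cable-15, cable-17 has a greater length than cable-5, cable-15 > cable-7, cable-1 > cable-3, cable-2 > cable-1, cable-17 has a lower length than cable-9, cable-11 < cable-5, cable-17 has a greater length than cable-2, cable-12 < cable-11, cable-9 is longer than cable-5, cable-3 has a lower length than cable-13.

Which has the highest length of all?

Chaining downward from cable-15: directly below it, cable-7, cable-17, cable-6; then cable-3, cable-5, cable-2, cable-9; then cable-1, cable-13, cable-11; then cable-12.
That covers every other element, and nothing is given above cable-15, so cable-15 is the highest length.

cable-15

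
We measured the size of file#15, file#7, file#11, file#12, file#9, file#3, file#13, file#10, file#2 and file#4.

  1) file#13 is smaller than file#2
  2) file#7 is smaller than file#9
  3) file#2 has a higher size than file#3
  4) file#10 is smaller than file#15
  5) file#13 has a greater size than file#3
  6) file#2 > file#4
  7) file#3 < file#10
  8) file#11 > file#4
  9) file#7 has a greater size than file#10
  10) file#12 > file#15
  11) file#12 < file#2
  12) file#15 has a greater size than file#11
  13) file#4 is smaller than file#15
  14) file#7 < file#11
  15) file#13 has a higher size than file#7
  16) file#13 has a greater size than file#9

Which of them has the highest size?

Chaining downward from file#2: directly below it, file#4, file#3, file#12, file#13; then file#7, file#15, file#9; then file#10, file#11.
That covers every other element, and nothing is given above file#2, so file#2 is the highest size.

file#2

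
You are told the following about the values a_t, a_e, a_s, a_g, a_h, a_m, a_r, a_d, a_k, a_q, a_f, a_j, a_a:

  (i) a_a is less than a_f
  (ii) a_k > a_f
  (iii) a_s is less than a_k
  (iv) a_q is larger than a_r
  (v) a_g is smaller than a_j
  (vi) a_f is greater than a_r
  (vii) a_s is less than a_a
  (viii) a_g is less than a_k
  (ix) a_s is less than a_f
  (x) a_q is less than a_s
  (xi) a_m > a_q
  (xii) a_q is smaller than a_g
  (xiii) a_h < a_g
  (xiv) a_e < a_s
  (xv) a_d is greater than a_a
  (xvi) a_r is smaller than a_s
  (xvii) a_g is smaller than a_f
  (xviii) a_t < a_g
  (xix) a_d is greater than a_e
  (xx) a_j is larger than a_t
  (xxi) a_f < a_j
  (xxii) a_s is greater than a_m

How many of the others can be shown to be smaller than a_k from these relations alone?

10

Directly below a_k: a_g, a_s, a_f.
One step further: a_r, a_t, a_q, a_m, a_e, a_h, a_a (10 so far).
Nothing else is reachable below a_k; 10 in all.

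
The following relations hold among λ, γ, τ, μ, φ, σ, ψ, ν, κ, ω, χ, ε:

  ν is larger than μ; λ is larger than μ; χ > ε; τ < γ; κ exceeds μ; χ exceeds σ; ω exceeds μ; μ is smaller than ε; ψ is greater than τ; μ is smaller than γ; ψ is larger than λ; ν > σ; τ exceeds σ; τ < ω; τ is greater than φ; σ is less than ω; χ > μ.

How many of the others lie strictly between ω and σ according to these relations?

1

Chaining upward from σ reaches: ν, τ, ψ, χ, γ.
Chaining downward from ω reaches: μ, φ, τ.
Strictly between σ and ω are those in both lists: τ — 1 element.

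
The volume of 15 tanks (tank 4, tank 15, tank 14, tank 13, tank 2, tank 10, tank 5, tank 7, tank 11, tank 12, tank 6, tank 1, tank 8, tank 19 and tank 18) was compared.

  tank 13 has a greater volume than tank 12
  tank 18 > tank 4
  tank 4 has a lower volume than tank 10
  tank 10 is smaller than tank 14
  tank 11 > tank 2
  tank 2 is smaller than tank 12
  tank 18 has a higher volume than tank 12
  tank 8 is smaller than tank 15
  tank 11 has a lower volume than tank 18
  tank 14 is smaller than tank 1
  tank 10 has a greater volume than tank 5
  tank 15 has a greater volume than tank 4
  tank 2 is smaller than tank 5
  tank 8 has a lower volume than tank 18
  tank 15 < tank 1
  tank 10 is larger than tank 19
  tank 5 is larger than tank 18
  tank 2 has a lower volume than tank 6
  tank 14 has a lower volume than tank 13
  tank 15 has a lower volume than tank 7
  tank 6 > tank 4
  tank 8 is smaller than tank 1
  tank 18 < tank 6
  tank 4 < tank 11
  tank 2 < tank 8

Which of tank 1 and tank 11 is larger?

tank 1

Link the given pairs in sequence: tank 11 < tank 18; tank 18 < tank 5; tank 5 < tank 10; tank 10 < tank 14; tank 14 < tank 1.
Together: tank 11 < tank 18 < tank 5 < tank 10 < tank 14 < tank 1.
So tank 11 < tank 1; tank 1 is the larger of the two.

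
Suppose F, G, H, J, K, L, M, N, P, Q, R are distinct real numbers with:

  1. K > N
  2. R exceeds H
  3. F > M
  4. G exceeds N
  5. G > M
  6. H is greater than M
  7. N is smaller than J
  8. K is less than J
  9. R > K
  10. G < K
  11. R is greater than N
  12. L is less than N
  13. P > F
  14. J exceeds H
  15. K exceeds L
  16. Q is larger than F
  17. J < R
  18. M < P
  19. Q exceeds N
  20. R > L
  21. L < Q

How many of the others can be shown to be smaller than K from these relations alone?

4

The elements the relations force below K are L, M, N, G — no chain reaches any other.
That is 4.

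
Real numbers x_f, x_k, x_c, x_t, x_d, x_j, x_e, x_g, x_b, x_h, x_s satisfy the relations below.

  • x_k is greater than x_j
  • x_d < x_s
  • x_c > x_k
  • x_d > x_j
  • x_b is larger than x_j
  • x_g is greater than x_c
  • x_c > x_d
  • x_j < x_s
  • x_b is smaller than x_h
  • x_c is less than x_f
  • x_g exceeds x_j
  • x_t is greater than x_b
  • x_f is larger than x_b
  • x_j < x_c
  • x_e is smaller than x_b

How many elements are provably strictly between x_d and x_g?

1

Chaining upward from x_d reaches: x_c, x_s, x_f.
Chaining downward from x_g reaches: x_j, x_k, x_c.
Strictly between x_d and x_g are those in both lists: x_c — 1 element.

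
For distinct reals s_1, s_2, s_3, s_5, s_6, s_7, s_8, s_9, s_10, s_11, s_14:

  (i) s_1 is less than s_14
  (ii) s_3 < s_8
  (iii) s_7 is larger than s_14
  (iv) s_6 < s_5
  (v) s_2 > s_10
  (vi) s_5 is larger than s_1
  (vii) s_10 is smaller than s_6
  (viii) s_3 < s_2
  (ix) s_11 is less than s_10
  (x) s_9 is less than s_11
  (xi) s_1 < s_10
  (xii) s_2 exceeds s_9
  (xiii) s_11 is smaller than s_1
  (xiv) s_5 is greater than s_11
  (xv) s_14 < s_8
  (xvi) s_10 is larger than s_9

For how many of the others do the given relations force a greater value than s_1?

Directly above s_1: s_14, s_10, s_5.
One step further: s_8, s_2, s_7, s_6 (7 so far).
No other element is forced above s_1 by the given relations, so the count is 7.

7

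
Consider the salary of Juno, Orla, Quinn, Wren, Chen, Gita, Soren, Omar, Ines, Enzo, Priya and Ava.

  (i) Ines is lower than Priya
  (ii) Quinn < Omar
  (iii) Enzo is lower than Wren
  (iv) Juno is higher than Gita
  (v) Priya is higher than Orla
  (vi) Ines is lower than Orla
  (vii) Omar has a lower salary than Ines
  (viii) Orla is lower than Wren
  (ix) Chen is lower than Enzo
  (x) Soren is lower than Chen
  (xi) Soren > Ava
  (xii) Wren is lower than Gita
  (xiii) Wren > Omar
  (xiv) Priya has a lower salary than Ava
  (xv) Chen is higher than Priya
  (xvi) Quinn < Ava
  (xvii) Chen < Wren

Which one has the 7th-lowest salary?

Chaining the given pairs: Quinn < Omar < Ines < Orla < Priya < Ava < Soren < Chen < Enzo < Wren < Gita < Juno.
Counting 7 from the smallest end gives Soren.

Soren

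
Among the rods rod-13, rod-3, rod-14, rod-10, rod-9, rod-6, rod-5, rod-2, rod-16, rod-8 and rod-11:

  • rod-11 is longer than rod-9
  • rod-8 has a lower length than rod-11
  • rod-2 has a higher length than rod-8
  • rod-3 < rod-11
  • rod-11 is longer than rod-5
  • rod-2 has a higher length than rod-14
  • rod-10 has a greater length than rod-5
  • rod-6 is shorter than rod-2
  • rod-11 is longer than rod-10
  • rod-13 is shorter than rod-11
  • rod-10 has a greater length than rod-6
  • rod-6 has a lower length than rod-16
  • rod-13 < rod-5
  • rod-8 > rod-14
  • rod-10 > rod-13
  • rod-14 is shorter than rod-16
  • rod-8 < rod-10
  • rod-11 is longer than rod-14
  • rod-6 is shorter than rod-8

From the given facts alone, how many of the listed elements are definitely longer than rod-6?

From rod-6 the given relations immediately reach rod-16, rod-8, rod-10, rod-2.
From those, rod-11 — 5 in total.
Nothing else is reachable above rod-6; 5 in all.

5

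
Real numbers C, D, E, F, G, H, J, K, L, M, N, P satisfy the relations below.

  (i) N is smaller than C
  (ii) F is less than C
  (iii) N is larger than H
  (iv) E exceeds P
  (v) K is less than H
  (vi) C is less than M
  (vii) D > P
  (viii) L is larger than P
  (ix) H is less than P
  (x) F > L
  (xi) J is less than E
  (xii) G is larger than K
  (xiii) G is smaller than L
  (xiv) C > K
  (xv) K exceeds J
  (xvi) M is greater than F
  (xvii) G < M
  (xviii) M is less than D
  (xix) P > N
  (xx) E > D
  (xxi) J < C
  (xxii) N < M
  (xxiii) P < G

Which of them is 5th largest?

F

The consecutive relations fix a unique order: J < K < H < N < P < G < L < F < C < M < D < E.
The 5th largest is F.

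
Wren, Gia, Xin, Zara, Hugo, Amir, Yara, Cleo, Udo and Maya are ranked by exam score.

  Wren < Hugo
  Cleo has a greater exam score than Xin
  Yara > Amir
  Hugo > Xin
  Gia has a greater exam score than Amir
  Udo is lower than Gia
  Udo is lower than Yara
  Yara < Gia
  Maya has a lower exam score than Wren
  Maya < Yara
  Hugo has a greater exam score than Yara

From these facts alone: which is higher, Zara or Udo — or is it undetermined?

Following every chain through Udo: above Udo we get Yara, Gia, Hugo.
Zara is not reached, and no chain runs the other way from Zara to Udo.
So the given relations leave the order of Udo and Zara undetermined.

undetermined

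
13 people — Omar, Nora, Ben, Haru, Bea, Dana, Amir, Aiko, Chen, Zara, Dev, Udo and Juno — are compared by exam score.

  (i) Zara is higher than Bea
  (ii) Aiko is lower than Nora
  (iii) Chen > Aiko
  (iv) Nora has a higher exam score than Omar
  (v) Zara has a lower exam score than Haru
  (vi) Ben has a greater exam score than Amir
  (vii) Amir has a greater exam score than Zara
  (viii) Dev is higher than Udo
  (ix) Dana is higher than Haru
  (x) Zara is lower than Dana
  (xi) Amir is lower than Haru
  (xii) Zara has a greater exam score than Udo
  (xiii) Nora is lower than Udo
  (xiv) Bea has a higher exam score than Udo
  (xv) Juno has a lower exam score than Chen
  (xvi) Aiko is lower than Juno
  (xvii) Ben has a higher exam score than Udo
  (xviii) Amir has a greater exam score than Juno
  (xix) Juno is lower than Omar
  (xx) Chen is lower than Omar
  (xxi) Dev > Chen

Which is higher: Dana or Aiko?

Dana

Following the relations from Aiko: Aiko < Juno < Chen < Omar < Nora < Udo < Bea < Zara < Amir < Haru < Dana.
So Aiko < Dana; Dana is the higher of the two.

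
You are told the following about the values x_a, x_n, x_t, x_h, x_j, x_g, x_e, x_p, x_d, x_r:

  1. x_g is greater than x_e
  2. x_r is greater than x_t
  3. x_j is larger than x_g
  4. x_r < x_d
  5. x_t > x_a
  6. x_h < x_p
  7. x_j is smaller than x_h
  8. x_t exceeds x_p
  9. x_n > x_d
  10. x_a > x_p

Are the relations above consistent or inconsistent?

The single ordering x_e < x_g < x_j < x_h < x_p < x_a < x_t < x_r < x_d < x_n satisfies every listed relation, so no contradiction arises.

consistent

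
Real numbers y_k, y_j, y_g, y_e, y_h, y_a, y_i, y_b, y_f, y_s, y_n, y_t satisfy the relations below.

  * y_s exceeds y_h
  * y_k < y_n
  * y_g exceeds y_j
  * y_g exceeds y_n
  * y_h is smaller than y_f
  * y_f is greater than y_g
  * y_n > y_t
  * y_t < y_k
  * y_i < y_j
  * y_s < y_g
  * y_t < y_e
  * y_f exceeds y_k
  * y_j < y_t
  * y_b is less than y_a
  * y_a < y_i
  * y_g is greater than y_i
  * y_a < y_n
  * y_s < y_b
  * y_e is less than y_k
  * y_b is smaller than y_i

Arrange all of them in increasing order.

y_h < y_s < y_b < y_a < y_i < y_j < y_t < y_e < y_k < y_n < y_g < y_f

The consecutive links are each given: y_h < y_s; y_s < y_b; y_b < y_a; y_a < y_i; y_i < y_j; y_j < y_t; y_t < y_e; y_e < y_k; y_k < y_n; y_n < y_g; y_g < y_f.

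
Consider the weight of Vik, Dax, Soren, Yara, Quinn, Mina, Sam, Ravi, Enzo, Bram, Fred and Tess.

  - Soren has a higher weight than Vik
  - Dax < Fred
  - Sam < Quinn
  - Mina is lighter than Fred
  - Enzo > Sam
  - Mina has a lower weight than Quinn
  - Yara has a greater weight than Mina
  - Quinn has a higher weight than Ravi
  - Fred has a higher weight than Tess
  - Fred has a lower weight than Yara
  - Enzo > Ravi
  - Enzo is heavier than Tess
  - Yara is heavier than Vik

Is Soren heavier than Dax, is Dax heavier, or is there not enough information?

Following every chain through Dax: above Dax we get Fred, Yara.
Soren is not reached, and no chain runs the other way from Soren to Dax.
So the given relations leave the order of Dax and Soren undetermined.

undetermined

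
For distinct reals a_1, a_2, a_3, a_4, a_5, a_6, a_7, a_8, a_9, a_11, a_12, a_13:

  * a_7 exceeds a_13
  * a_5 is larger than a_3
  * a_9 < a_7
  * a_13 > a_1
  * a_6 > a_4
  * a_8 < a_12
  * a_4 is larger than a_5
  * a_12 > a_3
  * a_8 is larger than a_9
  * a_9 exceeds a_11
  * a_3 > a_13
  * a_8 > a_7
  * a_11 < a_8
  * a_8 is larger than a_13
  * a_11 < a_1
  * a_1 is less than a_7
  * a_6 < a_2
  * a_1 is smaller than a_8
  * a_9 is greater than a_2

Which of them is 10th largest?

a_13

Piecing the relations together gives one ordering: a_11 < a_1 < a_13 < a_3 < a_5 < a_4 < a_6 < a_2 < a_9 < a_7 < a_8 < a_12.
The 10th largest is a_13.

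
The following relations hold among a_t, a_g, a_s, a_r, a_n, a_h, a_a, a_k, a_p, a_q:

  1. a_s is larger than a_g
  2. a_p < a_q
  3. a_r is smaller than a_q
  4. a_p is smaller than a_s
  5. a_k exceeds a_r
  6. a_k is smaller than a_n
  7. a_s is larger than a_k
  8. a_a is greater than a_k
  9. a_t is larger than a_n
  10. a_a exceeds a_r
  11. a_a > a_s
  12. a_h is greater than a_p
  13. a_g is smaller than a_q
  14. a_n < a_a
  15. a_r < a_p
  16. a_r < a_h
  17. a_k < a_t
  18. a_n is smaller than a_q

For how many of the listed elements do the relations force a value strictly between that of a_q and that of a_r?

3

Chaining upward from a_r reaches: a_k, a_n, a_p, a_s, a_t, a_h, a_a.
Chaining downward from a_q reaches: a_k, a_g, a_n, a_p.
Strictly between a_r and a_q are those in both lists: a_k, a_n, a_p — 3 elements.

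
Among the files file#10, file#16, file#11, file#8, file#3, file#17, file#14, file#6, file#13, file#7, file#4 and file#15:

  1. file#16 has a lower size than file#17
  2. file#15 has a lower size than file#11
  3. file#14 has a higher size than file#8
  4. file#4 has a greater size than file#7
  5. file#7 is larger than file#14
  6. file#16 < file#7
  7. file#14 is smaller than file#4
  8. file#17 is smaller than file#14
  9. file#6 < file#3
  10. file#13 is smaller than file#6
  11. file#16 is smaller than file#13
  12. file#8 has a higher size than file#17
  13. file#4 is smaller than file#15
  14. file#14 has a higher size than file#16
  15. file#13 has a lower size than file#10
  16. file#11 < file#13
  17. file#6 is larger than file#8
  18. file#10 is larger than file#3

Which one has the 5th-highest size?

Piecing the relations together gives one ordering: file#16 < file#17 < file#8 < file#14 < file#7 < file#4 < file#15 < file#11 < file#13 < file#6 < file#3 < file#10.
Counting 5 from the largest end gives file#11.

file#11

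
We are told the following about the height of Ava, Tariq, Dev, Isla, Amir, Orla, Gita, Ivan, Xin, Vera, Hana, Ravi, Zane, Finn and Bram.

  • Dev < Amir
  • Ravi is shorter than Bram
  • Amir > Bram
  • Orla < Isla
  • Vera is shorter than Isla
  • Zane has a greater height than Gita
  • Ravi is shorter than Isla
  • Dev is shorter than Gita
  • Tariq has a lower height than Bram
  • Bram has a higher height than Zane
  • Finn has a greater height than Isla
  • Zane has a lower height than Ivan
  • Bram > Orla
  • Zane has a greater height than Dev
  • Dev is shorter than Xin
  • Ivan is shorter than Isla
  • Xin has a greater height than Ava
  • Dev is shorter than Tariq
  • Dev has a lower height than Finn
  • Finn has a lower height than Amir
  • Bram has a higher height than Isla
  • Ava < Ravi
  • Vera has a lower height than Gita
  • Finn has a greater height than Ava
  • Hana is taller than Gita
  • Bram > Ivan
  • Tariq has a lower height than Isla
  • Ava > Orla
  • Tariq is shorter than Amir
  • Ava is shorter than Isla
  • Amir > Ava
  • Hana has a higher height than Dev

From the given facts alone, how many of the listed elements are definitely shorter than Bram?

Directly below Bram: Orla, Zane, Ravi, Ivan, Tariq, Isla.
One step further: Dev, Ava, Vera, Gita (10 so far).
No other element is forced below Bram by the given relations, so the count is 10.

10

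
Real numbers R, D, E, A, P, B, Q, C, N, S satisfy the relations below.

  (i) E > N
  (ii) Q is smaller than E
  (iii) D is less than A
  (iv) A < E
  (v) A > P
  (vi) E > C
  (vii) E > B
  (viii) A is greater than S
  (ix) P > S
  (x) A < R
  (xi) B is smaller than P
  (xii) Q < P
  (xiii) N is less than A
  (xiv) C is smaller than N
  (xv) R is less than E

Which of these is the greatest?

E

B is not greatest since B < E; D is not greatest since D < A; S is not greatest since S < A; C is not greatest since C < E; Q is not greatest since Q < E; P is not greatest since P < A; N is not greatest since N < A; A is not greatest since A < E; R is not greatest since R < E.
Only E has nothing above it, so E is the greatest.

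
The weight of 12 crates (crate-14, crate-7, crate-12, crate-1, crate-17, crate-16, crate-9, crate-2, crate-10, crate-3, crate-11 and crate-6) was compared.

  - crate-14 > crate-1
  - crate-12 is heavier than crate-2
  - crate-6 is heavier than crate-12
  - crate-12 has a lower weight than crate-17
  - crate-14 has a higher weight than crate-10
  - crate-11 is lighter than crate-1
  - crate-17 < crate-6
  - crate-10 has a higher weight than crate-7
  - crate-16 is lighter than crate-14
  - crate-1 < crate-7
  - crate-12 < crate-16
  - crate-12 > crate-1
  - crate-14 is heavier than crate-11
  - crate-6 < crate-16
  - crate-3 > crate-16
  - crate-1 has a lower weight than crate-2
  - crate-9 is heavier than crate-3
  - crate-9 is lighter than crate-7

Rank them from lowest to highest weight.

crate-11 < crate-1 < crate-2 < crate-12 < crate-17 < crate-6 < crate-16 < crate-3 < crate-9 < crate-7 < crate-10 < crate-14

Each adjacent pair is fixed by a given relation: crate-11 < crate-1; crate-1 < crate-2; crate-2 < crate-12; crate-12 < crate-17; crate-17 < crate-6; crate-6 < crate-16; crate-16 < crate-3; crate-3 < crate-9; crate-9 < crate-7; crate-7 < crate-10; crate-10 < crate-14. Chaining them end to end gives the full order.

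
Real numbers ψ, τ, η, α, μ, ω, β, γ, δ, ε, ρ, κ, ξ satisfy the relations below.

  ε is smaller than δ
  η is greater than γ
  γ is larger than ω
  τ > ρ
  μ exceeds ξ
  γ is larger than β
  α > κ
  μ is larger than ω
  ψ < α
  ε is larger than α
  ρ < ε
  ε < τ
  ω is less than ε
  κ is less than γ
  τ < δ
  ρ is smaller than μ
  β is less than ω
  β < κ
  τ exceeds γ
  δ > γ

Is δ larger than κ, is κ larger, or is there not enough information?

δ

Link the given pairs in sequence: κ < α; α < ε; ε < τ; τ < δ.
Chaining these gives κ < α < ε < τ < δ.
So δ is larger.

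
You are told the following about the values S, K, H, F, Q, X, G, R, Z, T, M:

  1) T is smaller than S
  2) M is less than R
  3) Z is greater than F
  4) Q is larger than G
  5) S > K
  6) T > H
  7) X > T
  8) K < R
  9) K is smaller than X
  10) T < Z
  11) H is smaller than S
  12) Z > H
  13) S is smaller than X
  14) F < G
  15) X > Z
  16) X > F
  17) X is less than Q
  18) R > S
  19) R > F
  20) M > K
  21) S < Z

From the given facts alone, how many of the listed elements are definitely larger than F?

From F the given relations immediately reach Z, X, R, G.
From those, Q — 5 in total.
No other element is forced above F by the given relations, so the count is 5.

5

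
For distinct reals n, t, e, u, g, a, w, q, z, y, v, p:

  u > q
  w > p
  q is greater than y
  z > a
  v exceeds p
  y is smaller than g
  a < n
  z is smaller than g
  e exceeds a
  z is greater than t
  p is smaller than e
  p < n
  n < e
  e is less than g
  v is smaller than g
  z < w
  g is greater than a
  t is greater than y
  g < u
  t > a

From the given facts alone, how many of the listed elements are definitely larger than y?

The elements the relations force above y are q, t, z, w, g, u — no chain reaches any other.
That is 6.

6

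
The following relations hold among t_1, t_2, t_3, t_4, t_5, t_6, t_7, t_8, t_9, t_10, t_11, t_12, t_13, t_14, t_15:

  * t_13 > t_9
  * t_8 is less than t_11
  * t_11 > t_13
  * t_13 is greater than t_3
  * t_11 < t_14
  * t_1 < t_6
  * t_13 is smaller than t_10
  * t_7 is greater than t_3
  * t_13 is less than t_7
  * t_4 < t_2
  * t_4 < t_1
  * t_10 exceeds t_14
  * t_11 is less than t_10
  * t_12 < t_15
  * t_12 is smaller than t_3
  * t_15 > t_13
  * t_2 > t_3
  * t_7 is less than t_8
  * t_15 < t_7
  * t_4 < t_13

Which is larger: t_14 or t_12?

t_14

The relevant relations are t_12 < t_3; t_3 < t_13; t_13 < t_15; t_15 < t_7; t_7 < t_8; t_8 < t_11; t_11 < t_14.
Together: t_12 < t_3 < t_13 < t_15 < t_7 < t_8 < t_11 < t_14.
So t_12 < t_14; t_14 is the larger of the two.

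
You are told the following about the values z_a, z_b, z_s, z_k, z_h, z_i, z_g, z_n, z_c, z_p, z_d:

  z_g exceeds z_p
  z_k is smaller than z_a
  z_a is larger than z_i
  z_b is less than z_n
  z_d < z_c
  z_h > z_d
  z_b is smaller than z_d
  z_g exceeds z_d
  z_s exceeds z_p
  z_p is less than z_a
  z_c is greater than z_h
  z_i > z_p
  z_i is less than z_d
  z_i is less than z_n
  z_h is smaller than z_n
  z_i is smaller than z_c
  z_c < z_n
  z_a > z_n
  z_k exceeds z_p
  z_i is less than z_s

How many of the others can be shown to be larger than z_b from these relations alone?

From z_b the given relations immediately reach z_d, z_n.
From those, z_h, z_g, z_c, z_a — 6 in total.
Nothing else is reachable above z_b; 6 in all.

6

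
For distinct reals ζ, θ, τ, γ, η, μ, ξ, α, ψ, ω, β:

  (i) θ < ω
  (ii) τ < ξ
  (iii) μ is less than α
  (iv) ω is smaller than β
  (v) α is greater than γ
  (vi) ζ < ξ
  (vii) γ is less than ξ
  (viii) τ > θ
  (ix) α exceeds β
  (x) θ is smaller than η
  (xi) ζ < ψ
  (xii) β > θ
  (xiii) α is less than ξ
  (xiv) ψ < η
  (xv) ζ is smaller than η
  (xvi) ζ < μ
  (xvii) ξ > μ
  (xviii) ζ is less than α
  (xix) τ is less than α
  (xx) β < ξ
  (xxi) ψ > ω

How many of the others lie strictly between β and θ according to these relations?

Chaining upward from θ reaches: ω, ψ, η, τ, α, ξ.
Chaining downward from β reaches: ω.
Strictly between θ and β are those in both lists: ω — 1 element.

1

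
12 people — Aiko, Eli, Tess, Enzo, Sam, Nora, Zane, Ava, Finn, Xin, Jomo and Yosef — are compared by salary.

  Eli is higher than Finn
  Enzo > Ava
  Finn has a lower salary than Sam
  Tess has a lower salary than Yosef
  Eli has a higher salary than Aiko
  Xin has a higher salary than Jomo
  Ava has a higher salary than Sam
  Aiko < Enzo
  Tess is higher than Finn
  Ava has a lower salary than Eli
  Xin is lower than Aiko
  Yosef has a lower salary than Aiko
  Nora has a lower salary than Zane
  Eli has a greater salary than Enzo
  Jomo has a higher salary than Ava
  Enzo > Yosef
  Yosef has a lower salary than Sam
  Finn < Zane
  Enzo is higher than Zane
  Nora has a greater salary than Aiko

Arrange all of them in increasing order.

The consecutive links are each given: Finn < Tess; Tess < Yosef; Yosef < Sam; Sam < Ava; Ava < Jomo; Jomo < Xin; Xin < Aiko; Aiko < Nora; Nora < Zane; Zane < Enzo; Enzo < Eli.

Finn < Tess < Yosef < Sam < Ava < Jomo < Xin < Aiko < Nora < Zane < Enzo < Eli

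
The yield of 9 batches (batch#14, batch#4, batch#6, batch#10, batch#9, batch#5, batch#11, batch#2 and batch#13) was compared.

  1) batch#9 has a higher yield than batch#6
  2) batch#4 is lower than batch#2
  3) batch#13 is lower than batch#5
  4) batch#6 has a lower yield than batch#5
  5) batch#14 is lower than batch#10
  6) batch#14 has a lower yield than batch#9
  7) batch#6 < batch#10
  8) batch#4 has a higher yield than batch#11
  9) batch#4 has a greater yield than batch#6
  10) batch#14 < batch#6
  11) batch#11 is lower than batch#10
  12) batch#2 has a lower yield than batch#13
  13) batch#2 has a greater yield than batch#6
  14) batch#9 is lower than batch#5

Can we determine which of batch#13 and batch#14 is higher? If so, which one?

batch#13

batch#14 < batch#6 < batch#4 < batch#2 < batch#13, by transitivity through batch#6, batch#4, batch#2.
So batch#13 is higher.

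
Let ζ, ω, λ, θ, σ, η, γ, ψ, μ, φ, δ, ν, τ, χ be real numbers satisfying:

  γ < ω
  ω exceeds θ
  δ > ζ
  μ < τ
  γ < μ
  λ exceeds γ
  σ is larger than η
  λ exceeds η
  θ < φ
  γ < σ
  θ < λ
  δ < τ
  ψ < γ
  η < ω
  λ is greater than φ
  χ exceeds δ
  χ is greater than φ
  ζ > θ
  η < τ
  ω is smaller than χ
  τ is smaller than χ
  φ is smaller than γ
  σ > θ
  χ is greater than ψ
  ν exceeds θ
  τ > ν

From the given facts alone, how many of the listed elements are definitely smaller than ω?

Directly below ω: η, θ, γ.
One step further: ψ, φ (5 so far).
No other element is forced below ω by the given relations, so the count is 5.

5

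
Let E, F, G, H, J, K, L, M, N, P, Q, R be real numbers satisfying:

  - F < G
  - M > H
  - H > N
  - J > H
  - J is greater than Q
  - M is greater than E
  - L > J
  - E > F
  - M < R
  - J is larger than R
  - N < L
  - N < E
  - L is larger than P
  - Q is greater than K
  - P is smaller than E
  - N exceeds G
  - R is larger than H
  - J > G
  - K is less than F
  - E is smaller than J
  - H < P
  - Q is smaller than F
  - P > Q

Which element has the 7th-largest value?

The consecutive relations fix a unique order: K < Q < F < G < N < H < P < E < M < R < J < L.
Counting 7 from the largest end gives H.

H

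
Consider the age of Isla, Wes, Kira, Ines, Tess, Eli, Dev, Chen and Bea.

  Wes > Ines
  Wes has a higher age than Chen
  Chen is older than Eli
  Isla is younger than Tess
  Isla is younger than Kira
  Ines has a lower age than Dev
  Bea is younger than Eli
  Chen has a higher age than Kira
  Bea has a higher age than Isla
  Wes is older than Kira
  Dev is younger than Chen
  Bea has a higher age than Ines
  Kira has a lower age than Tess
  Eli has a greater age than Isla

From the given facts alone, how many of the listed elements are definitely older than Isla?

From Isla the given relations immediately reach Bea, Eli, Kira, Tess.
From those, Chen, Wes — 6 in total.
No other element is forced above Isla by the given relations, so the count is 6.

6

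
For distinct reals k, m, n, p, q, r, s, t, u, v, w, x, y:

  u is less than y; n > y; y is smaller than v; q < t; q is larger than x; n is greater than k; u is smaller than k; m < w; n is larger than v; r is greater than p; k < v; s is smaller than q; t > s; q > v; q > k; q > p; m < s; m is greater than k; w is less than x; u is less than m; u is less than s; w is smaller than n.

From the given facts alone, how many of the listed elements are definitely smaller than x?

The elements the relations force below x are u, k, m, w — no chain reaches any other.
That is 4.

4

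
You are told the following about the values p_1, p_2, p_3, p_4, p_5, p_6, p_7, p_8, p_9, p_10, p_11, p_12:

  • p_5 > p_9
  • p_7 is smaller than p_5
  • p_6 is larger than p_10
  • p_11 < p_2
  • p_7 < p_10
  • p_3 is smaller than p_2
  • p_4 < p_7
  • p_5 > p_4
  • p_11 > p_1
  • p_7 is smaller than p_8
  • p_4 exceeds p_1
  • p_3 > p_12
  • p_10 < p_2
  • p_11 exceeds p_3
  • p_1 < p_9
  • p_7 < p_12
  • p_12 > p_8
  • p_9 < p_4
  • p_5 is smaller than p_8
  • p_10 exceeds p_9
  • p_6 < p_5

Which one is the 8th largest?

p_10

The consecutive relations fix a unique order: p_1 < p_9 < p_4 < p_7 < p_10 < p_6 < p_5 < p_8 < p_12 < p_3 < p_11 < p_2.
Counting 8 from the largest end gives p_10.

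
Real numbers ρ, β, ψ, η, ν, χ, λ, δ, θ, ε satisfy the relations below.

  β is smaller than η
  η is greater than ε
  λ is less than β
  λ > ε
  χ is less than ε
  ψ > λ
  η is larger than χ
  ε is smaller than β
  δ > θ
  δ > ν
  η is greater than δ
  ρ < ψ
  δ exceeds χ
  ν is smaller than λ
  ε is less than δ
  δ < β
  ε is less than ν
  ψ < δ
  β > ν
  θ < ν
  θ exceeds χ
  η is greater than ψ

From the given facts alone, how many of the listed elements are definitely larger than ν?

Directly above ν: λ, δ, β.
One step further: ψ, η (5 so far).
No other element is forced above ν by the given relations, so the count is 5.

5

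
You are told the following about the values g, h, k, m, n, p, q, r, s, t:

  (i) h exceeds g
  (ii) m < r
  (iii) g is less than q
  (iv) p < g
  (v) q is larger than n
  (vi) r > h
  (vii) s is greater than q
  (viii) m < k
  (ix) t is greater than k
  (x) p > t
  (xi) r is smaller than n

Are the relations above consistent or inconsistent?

consistent

The single ordering m < k < t < p < g < h < r < n < q < s satisfies every listed relation, so no contradiction arises.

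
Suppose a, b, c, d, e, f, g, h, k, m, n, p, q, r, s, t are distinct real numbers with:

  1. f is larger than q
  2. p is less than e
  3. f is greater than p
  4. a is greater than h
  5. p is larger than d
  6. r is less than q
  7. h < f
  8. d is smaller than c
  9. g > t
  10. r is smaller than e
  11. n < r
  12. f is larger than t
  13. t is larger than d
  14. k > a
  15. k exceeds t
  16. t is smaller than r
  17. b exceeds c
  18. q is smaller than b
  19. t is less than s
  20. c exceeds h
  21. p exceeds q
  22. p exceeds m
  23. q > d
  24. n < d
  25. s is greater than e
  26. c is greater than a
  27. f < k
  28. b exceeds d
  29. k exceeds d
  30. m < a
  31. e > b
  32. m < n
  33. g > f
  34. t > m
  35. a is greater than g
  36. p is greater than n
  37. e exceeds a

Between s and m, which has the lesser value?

m

m < n < d < t < r < q < p < f < g < a < c < b < e < s, by transitivity through n, d, t, r, q, p, f, g, a, c, b, e.
So m < s; m is the smaller of the two.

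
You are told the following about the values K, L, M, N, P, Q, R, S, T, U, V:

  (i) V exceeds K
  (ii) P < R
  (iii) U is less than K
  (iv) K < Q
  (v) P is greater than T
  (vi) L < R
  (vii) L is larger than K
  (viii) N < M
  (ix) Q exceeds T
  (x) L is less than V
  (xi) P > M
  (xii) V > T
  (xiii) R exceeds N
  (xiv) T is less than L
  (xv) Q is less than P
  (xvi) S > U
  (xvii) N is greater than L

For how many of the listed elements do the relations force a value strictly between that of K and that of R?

The relations place K below R. An element lies strictly between them when it is forced above K and also forced below R.
Above K: {Q, L, N, V, M, P}. Below R: {U, T, Q, L, N, M, P}.
Intersection: {Q, L, N, M, P} — 5.

5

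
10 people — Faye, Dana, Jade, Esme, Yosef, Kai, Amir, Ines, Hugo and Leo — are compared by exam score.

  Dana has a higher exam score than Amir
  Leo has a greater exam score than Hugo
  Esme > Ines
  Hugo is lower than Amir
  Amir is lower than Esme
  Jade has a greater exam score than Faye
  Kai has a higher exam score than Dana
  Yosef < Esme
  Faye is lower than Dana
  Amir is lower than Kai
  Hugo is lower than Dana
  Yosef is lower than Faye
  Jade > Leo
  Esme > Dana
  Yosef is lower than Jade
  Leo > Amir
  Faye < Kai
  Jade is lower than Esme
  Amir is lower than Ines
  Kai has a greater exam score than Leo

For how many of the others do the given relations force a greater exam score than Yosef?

5

The elements the relations force above Yosef are Faye, Dana, Jade, Esme, Kai — no chain reaches any other.
That is 5.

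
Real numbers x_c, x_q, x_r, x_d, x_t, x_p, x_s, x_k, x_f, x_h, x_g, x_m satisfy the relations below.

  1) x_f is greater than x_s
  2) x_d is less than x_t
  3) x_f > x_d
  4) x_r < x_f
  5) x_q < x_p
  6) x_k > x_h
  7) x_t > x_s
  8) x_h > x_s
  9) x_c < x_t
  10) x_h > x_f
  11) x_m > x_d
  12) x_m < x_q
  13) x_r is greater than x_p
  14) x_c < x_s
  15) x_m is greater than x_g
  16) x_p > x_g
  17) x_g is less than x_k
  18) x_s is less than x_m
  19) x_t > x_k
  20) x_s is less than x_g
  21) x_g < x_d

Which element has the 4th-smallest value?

x_d

The consecutive relations fix a unique order: x_c < x_s < x_g < x_d < x_m < x_q < x_p < x_r < x_f < x_h < x_k < x_t.
The 4th smallest is x_d.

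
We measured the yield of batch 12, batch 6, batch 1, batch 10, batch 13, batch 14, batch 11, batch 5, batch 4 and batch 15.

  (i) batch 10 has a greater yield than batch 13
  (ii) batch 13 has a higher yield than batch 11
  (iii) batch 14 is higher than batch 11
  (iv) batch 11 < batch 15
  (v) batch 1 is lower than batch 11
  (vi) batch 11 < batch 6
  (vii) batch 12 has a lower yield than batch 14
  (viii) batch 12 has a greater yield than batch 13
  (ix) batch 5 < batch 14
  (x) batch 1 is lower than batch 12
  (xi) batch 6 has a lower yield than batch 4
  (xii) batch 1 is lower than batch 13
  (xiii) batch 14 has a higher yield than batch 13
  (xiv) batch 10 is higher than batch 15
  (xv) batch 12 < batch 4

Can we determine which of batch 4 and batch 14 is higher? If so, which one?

Following every chain through batch 4: below batch 4 we get batch 1, batch 11, batch 13, batch 6, batch 12.
batch 14 is not reached, and no chain runs the other way from batch 14 to batch 4.
So the given relations leave the order of batch 4 and batch 14 undetermined.

undetermined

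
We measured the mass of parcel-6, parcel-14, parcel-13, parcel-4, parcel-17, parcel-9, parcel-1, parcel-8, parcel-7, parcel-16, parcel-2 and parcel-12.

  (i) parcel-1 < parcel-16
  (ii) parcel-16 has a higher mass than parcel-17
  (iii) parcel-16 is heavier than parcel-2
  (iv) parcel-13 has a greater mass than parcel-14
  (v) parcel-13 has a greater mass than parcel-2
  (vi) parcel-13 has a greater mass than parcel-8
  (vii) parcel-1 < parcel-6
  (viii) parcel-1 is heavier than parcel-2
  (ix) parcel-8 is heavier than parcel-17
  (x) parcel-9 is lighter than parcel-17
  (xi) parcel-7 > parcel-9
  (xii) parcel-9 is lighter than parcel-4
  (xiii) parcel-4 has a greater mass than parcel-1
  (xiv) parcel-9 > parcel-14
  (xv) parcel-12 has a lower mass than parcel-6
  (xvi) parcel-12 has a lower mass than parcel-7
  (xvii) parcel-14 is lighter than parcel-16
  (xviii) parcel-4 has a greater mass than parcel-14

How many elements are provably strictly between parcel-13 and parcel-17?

1

The relations place parcel-17 below parcel-13. An element lies strictly between them when it is forced above parcel-17 and also forced below parcel-13.
Above parcel-17: {parcel-8, parcel-16}. Below parcel-13: {parcel-14, parcel-2, parcel-9, parcel-8}.
Intersection: {parcel-8} — 1.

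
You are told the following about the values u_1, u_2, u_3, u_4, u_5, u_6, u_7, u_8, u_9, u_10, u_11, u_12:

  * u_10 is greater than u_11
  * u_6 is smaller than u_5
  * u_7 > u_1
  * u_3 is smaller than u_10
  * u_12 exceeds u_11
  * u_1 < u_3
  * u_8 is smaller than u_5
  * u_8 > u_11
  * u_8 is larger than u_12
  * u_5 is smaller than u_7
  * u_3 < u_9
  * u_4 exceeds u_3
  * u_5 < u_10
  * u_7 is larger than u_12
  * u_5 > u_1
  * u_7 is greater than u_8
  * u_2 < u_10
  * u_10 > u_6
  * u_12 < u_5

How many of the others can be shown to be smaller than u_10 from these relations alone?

8

From u_10 the given relations immediately reach u_11, u_6, u_3, u_2, u_5.
From those, u_12, u_1, u_8 — 8 in total.
No other element is forced below u_10 by the given relations, so the count is 8.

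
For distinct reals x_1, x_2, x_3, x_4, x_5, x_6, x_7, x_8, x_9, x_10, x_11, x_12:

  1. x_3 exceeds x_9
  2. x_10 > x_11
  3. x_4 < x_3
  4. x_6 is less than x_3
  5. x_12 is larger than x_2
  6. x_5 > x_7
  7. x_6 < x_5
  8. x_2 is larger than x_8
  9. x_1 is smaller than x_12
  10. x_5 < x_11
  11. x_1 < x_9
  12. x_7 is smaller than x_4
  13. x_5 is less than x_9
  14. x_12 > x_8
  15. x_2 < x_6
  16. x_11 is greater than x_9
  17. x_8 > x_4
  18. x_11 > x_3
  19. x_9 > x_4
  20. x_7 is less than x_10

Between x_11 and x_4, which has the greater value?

Following the relations from x_4: x_4 < x_8 < x_2 < x_6 < x_5 < x_9 < x_3 < x_11.
So x_4 < x_11; x_11 is the larger of the two.

x_11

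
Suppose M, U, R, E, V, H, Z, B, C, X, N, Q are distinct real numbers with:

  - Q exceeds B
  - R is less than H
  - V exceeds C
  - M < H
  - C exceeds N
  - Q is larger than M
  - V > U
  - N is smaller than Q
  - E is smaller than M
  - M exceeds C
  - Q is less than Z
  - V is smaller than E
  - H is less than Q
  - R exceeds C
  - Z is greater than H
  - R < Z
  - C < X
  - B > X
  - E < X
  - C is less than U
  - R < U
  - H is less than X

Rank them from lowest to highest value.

Each adjacent pair is fixed by a given relation: N < C; C < R; R < U; U < V; V < E; E < M; M < H; H < X; X < B; B < Q; Q < Z. Chaining them end to end gives the full order.

N < C < R < U < V < E < M < H < X < B < Q < Z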